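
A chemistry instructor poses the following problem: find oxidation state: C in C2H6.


2x + 6(+1) = 0, so x = -3
Oxidation number: -3

-3


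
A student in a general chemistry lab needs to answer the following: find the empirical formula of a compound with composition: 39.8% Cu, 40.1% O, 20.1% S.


Assume 100 g sample. Moles of each element:
  Cu: 39.8/63.55 = 0.626 mol
  O: 40.1/16.0 = 2.506 mol
  S: 20.1/32.07 = 0.627 mol
Divide by smallest (0.626):
  Cu: 0.626/0.626 = 1.0
  O: 2.506/0.626 = 4.0
  S: 0.627/0.626 = 1.0
Empirical formula: CuSO4

CuSO4


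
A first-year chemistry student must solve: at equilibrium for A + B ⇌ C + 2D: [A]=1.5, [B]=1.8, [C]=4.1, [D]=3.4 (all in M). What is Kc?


Kc = [C][D]^2/([A][B])
= (4.1^1 × 3.4^2)/(1.5^1 × 1.8^1)
= 47.396/2.7
= 17.55

17.55


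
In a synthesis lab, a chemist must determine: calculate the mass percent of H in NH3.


M(NH3) = 1×14.01 + 3×1.008 = 17.034 g/mol
Mass of H = 3 × 1.008 = 3.024 g/mol
% H = 3.024/17.034 × 100 = 17.75%

17.75%


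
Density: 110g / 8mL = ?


ρ = mass/volume
= 110/8
= 13.75 g/mL

13.75 g/mL


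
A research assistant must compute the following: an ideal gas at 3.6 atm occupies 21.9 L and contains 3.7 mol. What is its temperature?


PV = nRT  (R = 0.08206 L·atm/(mol·K))
T = PV/(nR) = 3.6×21.9/(3.7×0.08206)
= 78.84/0.303622
= 259.66 K

259.66 K


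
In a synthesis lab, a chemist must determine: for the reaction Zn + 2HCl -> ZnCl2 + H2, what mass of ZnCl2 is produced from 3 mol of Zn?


Mole ratio ZnCl2:Zn = 1:1
n(ZnCl2) = 3 × 1/1 = 3.000 mol
mass = 3.000 × 136.28 = 408.84 g

408.84 g


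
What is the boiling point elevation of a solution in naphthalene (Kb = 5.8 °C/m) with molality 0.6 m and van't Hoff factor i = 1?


ΔTb = Kb × m × i
= 5.8 × 0.6 × 1
= 3.48 °C

3.48 °C


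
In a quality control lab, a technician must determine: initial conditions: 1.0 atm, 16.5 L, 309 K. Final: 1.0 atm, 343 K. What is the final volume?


P1V1/T1 = P2V2/T2
V2 = P1V1T2/(T1P2)
= 1.0×16.5×343/(309×1.0)
= 18.316 L

18.316 L


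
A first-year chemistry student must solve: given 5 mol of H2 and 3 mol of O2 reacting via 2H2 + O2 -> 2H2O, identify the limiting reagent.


Mole ratio available / coefficient:
  H2: 5/2 = 2.500
  O2: 3/1 = 3.000
Smaller ratio is limiting.

H2


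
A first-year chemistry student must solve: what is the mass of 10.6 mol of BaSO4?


M(BaSO4) = 233.4 g/mol
mass = n × M = 10.6 × 233.4 = 2474.04 g

2474.04 g


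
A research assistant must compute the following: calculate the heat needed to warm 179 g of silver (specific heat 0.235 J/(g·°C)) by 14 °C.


q = mcΔT = 179 × 0.235 × 14
= 588.91 J

588.91 J


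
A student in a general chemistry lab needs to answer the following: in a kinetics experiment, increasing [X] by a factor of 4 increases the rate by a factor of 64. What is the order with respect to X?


rate ∝ [X]^n
4^n = 64 → n = 3
Order in X: 3

3


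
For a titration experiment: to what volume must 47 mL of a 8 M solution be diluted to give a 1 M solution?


C1V1 = C2V2
8 × 47 = 1 × V2
V2 = 376/1 = 376.0 mL

376.0 mL


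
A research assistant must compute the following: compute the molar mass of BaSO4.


M(BaSO4) = 1×137.33 + 1×32.07 + 4×16.0
= 137.33 + 32.07 + 64.0
= 233.4 g/mol

233.4 g/mol


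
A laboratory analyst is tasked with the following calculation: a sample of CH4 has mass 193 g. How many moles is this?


M(CH4) = 16.04 g/mol
n = mass/M = 193/16.04 = 12.0324 mol

12.0324 mol


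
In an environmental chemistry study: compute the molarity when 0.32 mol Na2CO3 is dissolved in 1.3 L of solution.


M = n/V = 0.32/1.3 = 0.246 mol/L

0.246 M


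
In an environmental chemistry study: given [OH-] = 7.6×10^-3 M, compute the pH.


pOH = -log10([OH-]) = -log10(7.6×10^-3)
= 3 - log10(7.6) = 2.12
pH = 14 - pOH = 14 - 2.12 = 11.88

11.88


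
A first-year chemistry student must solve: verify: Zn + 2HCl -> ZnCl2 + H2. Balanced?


Equation: Zn + 2HCl -> ZnCl2 + H2
Check atoms: Cl: 2=2, H: 2=2, Zn: 1=1
Balanced

Yes, balanced


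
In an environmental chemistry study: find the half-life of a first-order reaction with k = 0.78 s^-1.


t½ = ln2/k = 0.693147/(0.78 s^-1)
= 0.8887 s

0.8887 s


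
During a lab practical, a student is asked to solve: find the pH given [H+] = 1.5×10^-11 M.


pH = -log10([H+]) = -log10(1.5×10^-11)
= 11 - log10(1.5)
= 11 - 0.18
= 10.82

10.82


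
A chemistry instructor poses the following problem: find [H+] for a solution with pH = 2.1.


[H+] = 10^(-pH) = 10^(-2.1)
= 7.94×10^-3 M

7.94×10^-3 M


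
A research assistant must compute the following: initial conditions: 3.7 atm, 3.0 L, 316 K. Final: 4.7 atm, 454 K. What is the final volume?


P1V1/T1 = P2V2/T2
V2 = P1V1T2/(T1P2)
= 3.7×3.0×454/(316×4.7)
= 3.393 L

3.393 L


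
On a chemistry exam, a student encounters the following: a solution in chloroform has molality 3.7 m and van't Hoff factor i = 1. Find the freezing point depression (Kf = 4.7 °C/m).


ΔTf = Kf × m × i
= 4.7 × 3.7 × 1
= 17.39 °C

17.39 °C


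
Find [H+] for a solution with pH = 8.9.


[H+] = 10^(-pH) = 10^(-8.9)
= 1.26×10^-9 M

1.26×10^-9 M


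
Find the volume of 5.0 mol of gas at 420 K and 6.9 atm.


PV = nRT  (R = 0.08206 L·atm/(mol·K))
V = nRT/P = 5.0×0.08206×420/6.9
= 24.975 L

24.975 L


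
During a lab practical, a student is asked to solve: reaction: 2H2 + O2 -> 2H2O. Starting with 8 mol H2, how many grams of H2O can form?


Mole ratio H2O:H2 = 2:2
n(H2O) = 8 × 2/2 = 8.000 mol
mass = 8.000 × 18.02 = 144.16 g

144.16 g


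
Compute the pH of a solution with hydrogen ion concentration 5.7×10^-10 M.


pH = -log10([H+]) = -log10(5.7×10^-10)
= 10 - log10(5.7)
= 10 - 0.76
= 9.24

9.24


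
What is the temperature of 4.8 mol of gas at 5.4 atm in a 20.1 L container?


PV = nRT  (R = 0.08206 L·atm/(mol·K))
T = PV/(nR) = 5.4×20.1/(4.8×0.08206)
= 108.54/0.393888
= 275.56 K

275.56 K


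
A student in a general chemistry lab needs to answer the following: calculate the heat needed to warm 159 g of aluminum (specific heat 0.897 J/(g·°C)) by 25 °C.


q = mcΔT = 159 × 0.897 × 25
= 3565.58 J

3565.58 J


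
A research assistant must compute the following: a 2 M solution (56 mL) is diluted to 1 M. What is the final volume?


C1V1 = C2V2
2 × 56 = 1 × V2
V2 = 112/1 = 112.0 mL

112.0 mL


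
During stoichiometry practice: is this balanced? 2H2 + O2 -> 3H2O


Equation: 2H2 + O2 -> 3H2O
Check atoms: H: 4≠6, O: 2≠3
Not balanced

No, not balanced


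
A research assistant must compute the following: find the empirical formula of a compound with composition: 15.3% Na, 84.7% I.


Assume 100 g sample. Moles of each element:
  Na: 15.3/22.99 = 0.666 mol
  I: 84.7/126.9 = 0.667 mol
Divide by smallest (0.666):
  Na: 0.666/0.666 = 1.0
  I: 0.667/0.666 = 1.0
Empirical formula: NaI

NaI


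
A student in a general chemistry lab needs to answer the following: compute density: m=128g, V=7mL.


ρ = mass/volume
= 128/7
= 18.286 g/mL

18.286 g/mL


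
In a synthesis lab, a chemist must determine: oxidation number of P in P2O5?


2x + 5(-2) = 0, so x = +5
Oxidation number: +5

+5


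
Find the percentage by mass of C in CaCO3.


M(CaCO3) = 1×40.08 + 1×12.01 + 3×16.0 = 100.09 g/mol
Mass of C = 1 × 12.01 = 12.01 g/mol
% C = 12.01/100.09 × 100 = 12.00%

12.00%


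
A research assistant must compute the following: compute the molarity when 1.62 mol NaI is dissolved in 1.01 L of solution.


M = n/V = 1.62/1.01 = 1.604 mol/L

1.604 M


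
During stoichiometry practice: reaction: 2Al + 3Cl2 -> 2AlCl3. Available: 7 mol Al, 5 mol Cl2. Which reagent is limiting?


Mole ratio available / coefficient:
  Al: 7/2 = 3.500
  Cl2: 5/3 = 1.667
Smaller ratio is limiting.

Cl2


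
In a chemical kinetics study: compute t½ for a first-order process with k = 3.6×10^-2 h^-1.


t½ = ln2/k = 0.693147/(3.6×10^-2 h^-1)
= 19.25 h

19.25 h


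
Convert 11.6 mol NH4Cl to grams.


M(NH4Cl) = 53.49 g/mol
mass = n × M = 11.6 × 53.49 = 620.48 g

620.48 g


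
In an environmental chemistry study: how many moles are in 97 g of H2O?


M(H2O) = 18.02 g/mol
n = mass/M = 97/18.02 = 5.3829 mol

5.3829 mol


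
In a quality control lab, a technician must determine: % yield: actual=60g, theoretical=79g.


% yield = actual/theoretical × 100
= 60/79 × 100
= 75.95%

75.95%


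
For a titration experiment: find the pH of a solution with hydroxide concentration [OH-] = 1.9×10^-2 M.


pOH = -log10([OH-]) = -log10(1.9×10^-2)
= 2 - log10(1.9) = 1.72
pH = 14 - pOH = 14 - 1.72 = 12.28

12.28


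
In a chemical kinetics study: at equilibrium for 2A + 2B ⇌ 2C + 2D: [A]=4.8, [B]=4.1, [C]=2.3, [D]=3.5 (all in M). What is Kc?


Kc = [C]^2[D]^2/([A]^2[B]^2)
= (2.3^2 × 3.5^2)/(4.8^2 × 4.1^2)
= 64.8025/387.3024
= 0.1673

0.1673


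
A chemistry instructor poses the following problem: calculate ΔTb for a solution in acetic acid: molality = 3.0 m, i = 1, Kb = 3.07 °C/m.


ΔTb = Kb × m × i
= 3.07 × 3.0 × 1
= 9.21 °C

9.21 °C


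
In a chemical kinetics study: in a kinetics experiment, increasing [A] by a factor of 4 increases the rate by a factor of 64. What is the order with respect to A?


rate ∝ [A]^n
4^n = 64 → n = 3
Order in A: 3

3


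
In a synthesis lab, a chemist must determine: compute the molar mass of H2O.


M(H2O) = 2×1.008 + 1×16.0
= 2.02 + 16.0
= 18.02 g/mol

18.02 g/mol


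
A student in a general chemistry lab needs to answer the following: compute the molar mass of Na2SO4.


M(Na2SO4) = 2×22.99 + 1×32.07 + 4×16.0
= 45.98 + 32.07 + 64.0
= 142.05 g/mol

142.05 g/mol


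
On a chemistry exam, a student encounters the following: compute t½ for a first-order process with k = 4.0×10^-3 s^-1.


t½ = ln2/k = 0.693147/(4.0×10^-3 s^-1)
= 173.3 s

173.3 s


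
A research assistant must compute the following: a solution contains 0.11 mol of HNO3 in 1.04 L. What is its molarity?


M = n/V = 0.11/1.04 = 0.106 mol/L

0.106 M


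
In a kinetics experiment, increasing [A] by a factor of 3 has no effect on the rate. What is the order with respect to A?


rate ∝ [A]^n
rate ∝ [A]^0
Order in A: 0

0


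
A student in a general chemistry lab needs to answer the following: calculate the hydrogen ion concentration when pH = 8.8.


[H+] = 10^(-pH) = 10^(-8.8)
= 1.58×10^-9 M

1.58×10^-9 M


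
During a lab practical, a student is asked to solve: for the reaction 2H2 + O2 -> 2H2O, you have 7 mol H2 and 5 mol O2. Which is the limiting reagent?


Mole ratio available / coefficient:
  H2: 7/2 = 3.500
  O2: 5/1 = 5.000
Smaller ratio is limiting.

H2


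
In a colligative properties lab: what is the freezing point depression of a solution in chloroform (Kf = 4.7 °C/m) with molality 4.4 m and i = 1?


ΔTf = Kf × m × i
= 4.7 × 4.4 × 1
= 20.68 °C

20.68 °C


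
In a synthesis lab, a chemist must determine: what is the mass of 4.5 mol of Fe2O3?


M(Fe2O3) = 159.7 g/mol
mass = n × M = 4.5 × 159.7 = 718.65 g

718.65 g


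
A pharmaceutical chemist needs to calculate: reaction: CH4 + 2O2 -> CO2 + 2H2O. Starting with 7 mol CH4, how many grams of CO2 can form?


Mole ratio CO2:CH4 = 1:1
n(CO2) = 7 × 1/1 = 7.000 mol
mass = 7.000 × 44.01 = 308.07 g

308.07 g


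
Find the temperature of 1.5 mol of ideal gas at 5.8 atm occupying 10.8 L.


PV = nRT  (R = 0.08206 L·atm/(mol·K))
T = PV/(nR) = 5.8×10.8/(1.5×0.08206)
= 62.64/0.123090
= 508.90 K

508.90 K


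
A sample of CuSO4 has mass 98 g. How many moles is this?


M(CuSO4) = 159.62 g/mol
n = mass/M = 98/159.62 = 0.614 mol

0.614 mol


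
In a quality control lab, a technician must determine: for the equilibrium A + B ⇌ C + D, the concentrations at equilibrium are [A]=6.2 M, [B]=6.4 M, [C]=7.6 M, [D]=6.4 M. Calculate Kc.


Kc = [C][D]/([A][B])
= (7.6^1 × 6.4^1)/(6.2^1 × 6.4^1)
= 48.64/39.68
= 1.226

1.226


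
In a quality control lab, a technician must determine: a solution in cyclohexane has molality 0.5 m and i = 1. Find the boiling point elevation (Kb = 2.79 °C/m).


ΔTb = Kb × m × i
= 2.79 × 0.5 × 1
= 1.395 °C

1.395 °C


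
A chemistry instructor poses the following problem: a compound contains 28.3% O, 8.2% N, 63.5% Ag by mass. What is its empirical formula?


Assume 100 g sample. Moles of each element:
  O: 28.3/16.0 = 1.769 mol
  N: 8.2/14.01 = 0.585 mol
  Ag: 63.5/107.87 = 0.589 mol
Divide by smallest (0.585):
  O: 1.769/0.585 = 3.02
  N: 0.585/0.585 = 1.0
  Ag: 0.589/0.585 = 1.01
Empirical formula: AgNO3

AgNO3


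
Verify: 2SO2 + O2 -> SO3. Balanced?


Equation: 2SO2 + O2 -> SO3
Check atoms: O: 6≠3, S: 2≠1
Not balanced

No, not balanced


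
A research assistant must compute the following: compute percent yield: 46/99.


% yield = actual/theoretical × 100
= 46/99 × 100
= 46.46%

46.46%


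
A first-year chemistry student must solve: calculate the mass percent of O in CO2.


M(CO2) = 1×12.01 + 2×16.0 = 44.01 g/mol
Mass of O = 2 × 16.0 = 32.00 g/mol
% O = 32.00/44.01 × 100 = 72.71%

72.71%


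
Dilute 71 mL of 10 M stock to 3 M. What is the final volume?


C1V1 = C2V2
10 × 71 = 3 × V2
V2 = 710/3 = 236.67 mL

236.67 mL


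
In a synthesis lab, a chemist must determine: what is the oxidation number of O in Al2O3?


O is usually -2
Oxidation number: -2

-2


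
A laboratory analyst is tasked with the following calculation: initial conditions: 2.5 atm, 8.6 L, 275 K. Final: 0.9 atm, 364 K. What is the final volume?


P1V1/T1 = P2V2/T2
V2 = P1V1T2/(T1P2)
= 2.5×8.6×364/(275×0.9)
= 31.62 L

31.62 L


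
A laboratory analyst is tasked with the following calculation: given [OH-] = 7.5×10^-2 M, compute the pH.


pOH = -log10([OH-]) = -log10(7.5×10^-2)
= 2 - log10(7.5) = 1.12
pH = 14 - pOH = 14 - 1.12 = 12.88

12.88


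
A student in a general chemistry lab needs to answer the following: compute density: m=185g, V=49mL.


ρ = mass/volume
= 185/49
= 3.776 g/mL

3.776 g/mL


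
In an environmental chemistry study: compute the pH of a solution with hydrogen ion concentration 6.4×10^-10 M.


pH = -log10([H+]) = -log10(6.4×10^-10)
= 10 - log10(6.4)
= 10 - 0.81
= 9.19

9.19


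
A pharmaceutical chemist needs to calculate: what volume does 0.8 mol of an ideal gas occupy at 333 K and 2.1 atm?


PV = nRT  (R = 0.08206 L·atm/(mol·K))
V = nRT/P = 0.8×0.08206×333/2.1
= 10.41 L

10.41 L


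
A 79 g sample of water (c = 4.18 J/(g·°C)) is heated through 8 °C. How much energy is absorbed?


q = mcΔT = 79 × 4.18 × 8
= 2641.76 J

2641.76 J


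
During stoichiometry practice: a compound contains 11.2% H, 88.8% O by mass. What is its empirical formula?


Assume 100 g sample. Moles of each element:
  H: 11.2/1.008 = 11.111 mol
  O: 88.8/16.0 = 5.55 mol
Divide by smallest (5.55):
  H: 11.111/5.55 = 2.0
  O: 5.55/5.55 = 1.0
Empirical formula: H2O

H2O


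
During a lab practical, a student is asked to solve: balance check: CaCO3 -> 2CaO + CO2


Equation: CaCO3 -> 2CaO + CO2
Check atoms: C: 1=1, Ca: 1≠2, O: 3≠4
Not balanced

No, not balanced


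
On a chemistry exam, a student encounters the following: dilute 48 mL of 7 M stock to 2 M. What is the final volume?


C1V1 = C2V2
7 × 48 = 2 × V2
V2 = 336/2 = 168.0 mL

168.0 mL


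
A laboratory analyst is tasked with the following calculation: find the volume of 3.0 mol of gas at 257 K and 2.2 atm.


PV = nRT  (R = 0.08206 L·atm/(mol·K))
V = nRT/P = 3.0×0.08206×257/2.2
= 28.758 L

28.758 L


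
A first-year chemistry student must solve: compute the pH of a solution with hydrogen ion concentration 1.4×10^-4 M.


pH = -log10([H+]) = -log10(1.4×10^-4)
= 4 - log10(1.4)
= 4 - 0.15
= 3.85

3.85


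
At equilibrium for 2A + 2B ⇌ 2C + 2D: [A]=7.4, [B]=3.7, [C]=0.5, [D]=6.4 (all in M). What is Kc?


Kc = [C]^2[D]^2/([A]^2[B]^2)
= (0.5^2 × 6.4^2)/(7.4^2 × 3.7^2)
= 10.24/749.6644
= 0.01366

0.01366


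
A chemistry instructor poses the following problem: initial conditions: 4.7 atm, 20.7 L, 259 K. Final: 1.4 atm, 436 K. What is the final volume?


P1V1/T1 = P2V2/T2
V2 = P1V1T2/(T1P2)
= 4.7×20.7×436/(259×1.4)
= 116.984 L

116.984 L


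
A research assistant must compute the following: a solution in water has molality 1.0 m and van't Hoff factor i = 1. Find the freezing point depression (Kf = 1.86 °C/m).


ΔTf = Kf × m × i
= 1.86 × 1.0 × 1
= 1.86 °C

1.86 °C


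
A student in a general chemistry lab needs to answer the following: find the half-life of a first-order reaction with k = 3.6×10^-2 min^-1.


t½ = ln2/k = 0.693147/(3.6×10^-2 min^-1)
= 19.25 min

19.25 min


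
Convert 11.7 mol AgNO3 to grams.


M(AgNO3) = 169.88 g/mol
mass = n × M = 11.7 × 169.88 = 1987.60 g

1987.60 g


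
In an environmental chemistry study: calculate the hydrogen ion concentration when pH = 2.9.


[H+] = 10^(-pH) = 10^(-2.9)
= 1.26×10^-3 M

1.26×10^-3 M


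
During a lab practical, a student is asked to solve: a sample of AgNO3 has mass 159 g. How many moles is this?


M(AgNO3) = 169.88 g/mol
n = mass/M = 159/169.88 = 0.936 mol

0.936 mol


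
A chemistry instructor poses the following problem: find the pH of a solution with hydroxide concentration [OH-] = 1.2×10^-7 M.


pOH = -log10([OH-]) = -log10(1.2×10^-7)
= 7 - log10(1.2) = 6.92
pH = 14 - pOH = 14 - 6.92 = 7.08

7.08


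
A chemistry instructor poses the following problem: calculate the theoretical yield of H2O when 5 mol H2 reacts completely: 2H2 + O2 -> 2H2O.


Mole ratio H2O:H2 = 2:2
n(H2O) = 5 × 2/2 = 5.000 mol
mass = 5.000 × 18.02 = 90.1 g

90.1 g


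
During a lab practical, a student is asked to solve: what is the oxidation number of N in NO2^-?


x + 2(-2) = -1, so x = +3
Oxidation number: +3

+3


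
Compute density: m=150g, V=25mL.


ρ = mass/volume
= 150/25
= 6.0 g/mL

6.0 g/mL


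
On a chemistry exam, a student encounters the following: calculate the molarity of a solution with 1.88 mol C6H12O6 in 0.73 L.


M = n/V = 1.88/0.73 = 2.575 mol/L

2.575 M


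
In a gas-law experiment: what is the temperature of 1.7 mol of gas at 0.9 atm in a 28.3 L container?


PV = nRT  (R = 0.08206 L·atm/(mol·K))
T = PV/(nR) = 0.9×28.3/(1.7×0.08206)
= 25.47/0.139502
= 182.58 K

182.58 K


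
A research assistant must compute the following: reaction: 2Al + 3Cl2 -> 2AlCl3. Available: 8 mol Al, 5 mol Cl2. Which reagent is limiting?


Mole ratio available / coefficient:
  Al: 8/2 = 4.000
  Cl2: 5/3 = 1.667
Smaller ratio is limiting.

Cl2


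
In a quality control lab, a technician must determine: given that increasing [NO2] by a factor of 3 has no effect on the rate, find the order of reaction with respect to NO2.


rate ∝ [NO2]^n
rate ∝ [NO2]^0
Order in NO2: 0

0


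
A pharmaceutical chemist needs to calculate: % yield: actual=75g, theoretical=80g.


% yield = actual/theoretical × 100
= 75/80 × 100
= 93.75%

93.75%


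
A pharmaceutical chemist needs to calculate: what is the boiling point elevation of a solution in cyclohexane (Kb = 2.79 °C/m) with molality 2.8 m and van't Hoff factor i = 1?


ΔTb = Kb × m × i
= 2.79 × 2.8 × 1
= 7.812 °C

7.812 °C


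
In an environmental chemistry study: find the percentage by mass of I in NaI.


M(NaI) = 1×22.99 + 1×126.9 = 149.89 g/mol
Mass of I = 1 × 126.9 = 126.90 g/mol
% I = 126.90/149.89 × 100 = 84.66%

84.66%


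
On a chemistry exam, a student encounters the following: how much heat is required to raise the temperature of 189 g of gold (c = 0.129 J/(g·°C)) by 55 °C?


q = mcΔT = 189 × 0.129 × 55
= 1340.96 J

1340.96 J


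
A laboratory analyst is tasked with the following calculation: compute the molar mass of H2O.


M(H2O) = 2×1.008 + 1×16.0
= 2.02 + 16.0
= 18.02 g/mol

18.02 g/mol


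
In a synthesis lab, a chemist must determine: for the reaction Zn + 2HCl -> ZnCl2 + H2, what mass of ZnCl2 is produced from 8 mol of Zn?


Mole ratio ZnCl2:Zn = 1:1
n(ZnCl2) = 8 × 1/1 = 8.000 mol
mass = 8.000 × 136.28 = 1090.24 g

1090.24 g


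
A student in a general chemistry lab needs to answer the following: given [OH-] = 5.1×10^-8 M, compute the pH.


pOH = -log10([OH-]) = -log10(5.1×10^-8)
= 8 - log10(5.1) = 7.29
pH = 14 - pOH = 14 - 7.29 = 6.71

6.71


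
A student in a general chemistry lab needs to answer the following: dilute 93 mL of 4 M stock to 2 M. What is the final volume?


C1V1 = C2V2
4 × 93 = 2 × V2
V2 = 372/2 = 186.0 mL

186.0 mL


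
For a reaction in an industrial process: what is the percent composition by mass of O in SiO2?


M(SiO2) = 1×28.09 + 2×16.0 = 60.09 g/mol
Mass of O = 2 × 16.0 = 32.00 g/mol
% O = 32.00/60.09 × 100 = 53.25%

53.25%


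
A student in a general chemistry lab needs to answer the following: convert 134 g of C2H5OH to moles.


M(C2H5OH) = 46.07 g/mol
n = mass/M = 134/46.07 = 2.9086 mol

2.9086 mol


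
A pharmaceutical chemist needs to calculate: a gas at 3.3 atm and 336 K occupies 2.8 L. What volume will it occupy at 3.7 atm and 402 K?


P1V1/T1 = P2V2/T2
V2 = P1V1T2/(T1P2)
= 3.3×2.8×402/(336×3.7)
= 2.988 L

2.988 L


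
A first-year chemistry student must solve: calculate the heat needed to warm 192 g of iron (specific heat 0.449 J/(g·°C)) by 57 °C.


q = mcΔT = 192 × 0.449 × 57
= 4913.86 J

4913.86 J


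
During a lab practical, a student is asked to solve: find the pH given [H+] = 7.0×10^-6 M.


pH = -log10([H+]) = -log10(7.0×10^-6)
= 6 - log10(7.0)
= 6 - 0.85
= 5.15

5.15


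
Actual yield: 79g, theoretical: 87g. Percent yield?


% yield = actual/theoretical × 100
= 79/87 × 100
= 90.8%

90.8%


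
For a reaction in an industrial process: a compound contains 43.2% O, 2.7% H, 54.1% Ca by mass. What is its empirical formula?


Assume 100 g sample. Moles of each element:
  O: 43.2/16.0 = 2.7 mol
  H: 2.7/1.008 = 2.679 mol
  Ca: 54.1/40.08 = 1.35 mol
Divide by smallest (1.35):
  O: 2.7/1.35 = 2.0
  H: 2.679/1.35 = 1.98
  Ca: 1.35/1.35 = 1.0
Empirical formula: CaO2H2

CaO2H2


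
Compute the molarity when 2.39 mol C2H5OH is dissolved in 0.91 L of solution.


M = n/V = 2.39/0.91 = 2.626 mol/L

2.626 M


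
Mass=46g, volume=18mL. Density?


ρ = mass/volume
= 46/18
= 2.556 g/mL

2.556 g/mL


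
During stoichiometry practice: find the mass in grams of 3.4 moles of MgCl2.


M(MgCl2) = 95.21 g/mol
mass = n × M = 3.4 × 95.21 = 323.71 g

323.71 g


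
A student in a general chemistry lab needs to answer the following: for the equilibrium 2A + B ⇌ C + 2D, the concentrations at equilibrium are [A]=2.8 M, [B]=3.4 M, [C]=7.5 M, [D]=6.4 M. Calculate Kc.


Kc = [C][D]^2/([A]^2[B])
= (7.5^1 × 6.4^2)/(2.8^2 × 3.4^1)
= 307.2/26.656
= 11.52

11.52


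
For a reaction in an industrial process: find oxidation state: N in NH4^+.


x + 4(+1) = +1, so x = -3
Oxidation number: -3

-3


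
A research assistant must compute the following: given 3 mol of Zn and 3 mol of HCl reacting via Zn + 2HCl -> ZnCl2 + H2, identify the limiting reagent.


Mole ratio available / coefficient:
  Zn: 3/1 = 3.000
  HCl: 3/2 = 1.500
Smaller ratio is limiting.

HCl


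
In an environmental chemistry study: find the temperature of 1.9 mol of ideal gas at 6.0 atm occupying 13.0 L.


PV = nRT  (R = 0.08206 L·atm/(mol·K))
T = PV/(nR) = 6.0×13.0/(1.9×0.08206)
= 78.00/0.155914
= 500.28 K

500.28 K


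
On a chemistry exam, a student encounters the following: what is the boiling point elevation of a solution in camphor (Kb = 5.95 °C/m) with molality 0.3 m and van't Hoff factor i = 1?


ΔTb = Kb × m × i
= 5.95 × 0.3 × 1
= 1.785 °C

1.785 °C


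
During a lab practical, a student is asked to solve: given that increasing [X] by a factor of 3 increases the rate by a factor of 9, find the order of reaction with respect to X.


rate ∝ [X]^n
3^n = 9 → n = 2
Order in X: 2

2


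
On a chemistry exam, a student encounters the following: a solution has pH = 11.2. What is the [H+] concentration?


[H+] = 10^(-pH) = 10^(-11.2)
= 6.31×10^-12 M

6.31×10^-12 M


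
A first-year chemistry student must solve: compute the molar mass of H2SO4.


M(H2SO4) = 2×1.008 + 1×32.07 + 4×16.0
= 2.02 + 32.07 + 64.0
= 98.09 g/mol

98.09 g/mol


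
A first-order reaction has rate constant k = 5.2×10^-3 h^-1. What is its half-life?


t½ = ln2/k = 0.693147/(5.2×10^-3 h^-1)
= 133.3 h

133.3 h


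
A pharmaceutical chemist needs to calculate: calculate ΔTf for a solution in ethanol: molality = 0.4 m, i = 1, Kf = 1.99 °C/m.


ΔTf = Kf × m × i
= 1.99 × 0.4 × 1
= 0.796 °C

0.796 °C


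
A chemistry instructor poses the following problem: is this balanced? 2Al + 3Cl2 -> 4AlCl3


Equation: 2Al + 3Cl2 -> 4AlCl3
Check atoms: Al: 2≠4, Cl: 6≠12
Not balanced

No, not balanced


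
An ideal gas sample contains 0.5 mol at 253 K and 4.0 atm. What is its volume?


PV = nRT  (R = 0.08206 L·atm/(mol·K))
V = nRT/P = 0.5×0.08206×253/4.0
= 2.595 L

2.595 L


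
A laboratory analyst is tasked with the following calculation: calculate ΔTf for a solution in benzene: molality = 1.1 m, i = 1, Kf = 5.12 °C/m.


ΔTf = Kf × m × i
= 5.12 × 1.1 × 1
= 5.632 °C

5.632 °C


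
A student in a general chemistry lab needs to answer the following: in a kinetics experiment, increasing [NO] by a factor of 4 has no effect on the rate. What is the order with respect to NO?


rate ∝ [NO]^n
rate ∝ [NO]^0
Order in NO: 0

0


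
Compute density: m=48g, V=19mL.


ρ = mass/volume
= 48/19
= 2.526 g/mL

2.526 g/mL


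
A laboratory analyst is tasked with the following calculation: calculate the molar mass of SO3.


M(SO3) = 1×32.07 + 3×16.0
= 32.07 + 48.0
= 80.07 g/mol

80.07 g/mol


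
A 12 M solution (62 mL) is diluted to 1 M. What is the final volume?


C1V1 = C2V2
12 × 62 = 1 × V2
V2 = 744/1 = 744.0 mL

744.0 mL


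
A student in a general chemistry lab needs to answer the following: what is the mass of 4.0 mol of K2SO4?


M(K2SO4) = 174.27 g/mol
mass = n × M = 4.0 × 174.27 = 697.08 g

697.08 g


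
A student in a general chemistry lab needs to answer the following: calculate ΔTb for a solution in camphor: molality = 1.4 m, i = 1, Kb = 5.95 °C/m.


ΔTb = Kb × m × i
= 5.95 × 1.4 × 1
= 8.33 °C

8.33 °C


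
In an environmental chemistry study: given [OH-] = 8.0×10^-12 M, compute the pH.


pOH = -log10([OH-]) = -log10(8.0×10^-12)
= 12 - log10(8.0) = 11.1
pH = 14 - pOH = 14 - 11.1 = 2.9

2.9


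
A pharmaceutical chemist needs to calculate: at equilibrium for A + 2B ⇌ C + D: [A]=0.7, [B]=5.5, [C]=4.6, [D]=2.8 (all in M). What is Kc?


Kc = [C][D]/([A][B]^2)
= (4.6^1 × 2.8^1)/(0.7^1 × 5.5^2)
= 12.88/21.175
= 0.6083

0.6083


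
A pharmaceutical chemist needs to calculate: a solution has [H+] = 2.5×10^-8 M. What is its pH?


pH = -log10([H+]) = -log10(2.5×10^-8)
= 8 - log10(2.5)
= 8 - 0.4
= 7.6

7.6


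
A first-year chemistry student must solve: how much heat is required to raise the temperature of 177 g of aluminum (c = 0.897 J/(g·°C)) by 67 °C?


q = mcΔT = 177 × 0.897 × 67
= 10637.52 J

10637.52 J


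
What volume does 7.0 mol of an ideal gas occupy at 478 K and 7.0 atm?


PV = nRT  (R = 0.08206 L·atm/(mol·K))
V = nRT/P = 7.0×0.08206×478/7.0
= 39.225 L

39.225 L


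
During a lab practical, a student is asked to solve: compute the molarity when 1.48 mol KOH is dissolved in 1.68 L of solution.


M = n/V = 1.48/1.68 = 0.881 mol/L

0.881 M


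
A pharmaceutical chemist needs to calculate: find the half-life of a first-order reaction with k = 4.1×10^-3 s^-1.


t½ = ln2/k = 0.693147/(4.1×10^-3 s^-1)
= 169.1 s

169.1 s


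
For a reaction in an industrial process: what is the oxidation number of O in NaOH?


O is usually -2
Oxidation number: -2

-2


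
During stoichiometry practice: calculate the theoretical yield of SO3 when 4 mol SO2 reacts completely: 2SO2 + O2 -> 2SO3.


Mole ratio SO3:SO2 = 2:2
n(SO3) = 4 × 2/2 = 4.000 mol
mass = 4.000 × 80.07 = 320.28 g

320.28 g


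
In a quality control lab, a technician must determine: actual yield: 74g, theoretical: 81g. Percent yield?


% yield = actual/theoretical × 100
= 74/81 × 100
= 91.36%

91.36%


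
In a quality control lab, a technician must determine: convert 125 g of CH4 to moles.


M(CH4) = 16.04 g/mol
n = mass/M = 125/16.04 = 7.793 mol

7.793 mol


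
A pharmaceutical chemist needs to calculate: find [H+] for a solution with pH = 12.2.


[H+] = 10^(-pH) = 10^(-12.2)
= 6.31×10^-13 M

6.31×10^-13 M


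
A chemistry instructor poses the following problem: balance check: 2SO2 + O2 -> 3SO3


Equation: 2SO2 + O2 -> 3SO3
Check atoms: O: 6≠9, S: 2≠3
Not balanced

No, not balanced


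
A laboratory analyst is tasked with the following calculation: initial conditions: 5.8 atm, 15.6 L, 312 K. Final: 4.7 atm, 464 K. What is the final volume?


P1V1/T1 = P2V2/T2
V2 = P1V1T2/(T1P2)
= 5.8×15.6×464/(312×4.7)
= 28.63 L

28.63 L


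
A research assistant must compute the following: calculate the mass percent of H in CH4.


M(CH4) = 1×12.01 + 4×1.008 = 16.042 g/mol
Mass of H = 4 × 1.008 = 4.032 g/mol
% H = 4.032/16.042 × 100 = 25.13%

25.13%


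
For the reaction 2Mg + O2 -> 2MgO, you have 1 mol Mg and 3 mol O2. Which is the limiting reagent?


Mole ratio available / coefficient:
  Mg: 1/2 = 0.500
  O2: 3/1 = 3.000
Smaller ratio is limiting.

Mg


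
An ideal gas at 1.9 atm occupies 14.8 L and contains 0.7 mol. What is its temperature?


PV = nRT  (R = 0.08206 L·atm/(mol·K))
T = PV/(nR) = 1.9×14.8/(0.7×0.08206)
= 28.12/0.057442
= 489.54 K

489.54 K


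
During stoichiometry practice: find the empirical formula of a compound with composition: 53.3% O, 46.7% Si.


Assume 100 g sample. Moles of each element:
  O: 53.3/16.0 = 3.331 mol
  Si: 46.7/28.09 = 1.663 mol
Divide by smallest (1.663):
  O: 3.331/1.663 = 2.0
  Si: 1.663/1.663 = 1.0
Empirical formula: SiO2

SiO2


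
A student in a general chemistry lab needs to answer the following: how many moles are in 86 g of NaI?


M(NaI) = 149.89 g/mol
n = mass/M = 86/149.89 = 0.5738 mol

0.5738 mol


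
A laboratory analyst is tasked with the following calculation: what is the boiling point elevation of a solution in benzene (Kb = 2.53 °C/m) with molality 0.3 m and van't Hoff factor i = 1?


ΔTb = Kb × m × i
= 2.53 × 0.3 × 1
= 0.759 °C

0.759 °C


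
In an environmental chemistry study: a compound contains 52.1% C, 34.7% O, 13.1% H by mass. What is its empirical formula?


Assume 100 g sample. Moles of each element:
  C: 52.1/12.01 = 4.338 mol
  O: 34.7/16.0 = 2.169 mol
  H: 13.1/1.008 = 12.996 mol
Divide by smallest (2.169):
  C: 4.338/2.169 = 2.0
  O: 2.169/2.169 = 1.0
  H: 12.996/2.169 = 5.99
Empirical formula: C2H6O

C2H6O


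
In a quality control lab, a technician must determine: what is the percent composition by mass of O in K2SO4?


M(K2SO4) = 2×39.1 + 1×32.07 + 4×16.0 = 174.27 g/mol
Mass of O = 4 × 16.0 = 64.00 g/mol
% O = 64.00/174.27 × 100 = 36.72%

36.72%


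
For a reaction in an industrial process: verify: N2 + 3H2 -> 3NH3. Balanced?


Equation: N2 + 3H2 -> 3NH3
Check atoms: H: 6≠9, N: 2≠3
Not balanced

No, not balanced


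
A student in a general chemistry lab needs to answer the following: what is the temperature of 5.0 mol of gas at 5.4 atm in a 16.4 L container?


PV = nRT  (R = 0.08206 L·atm/(mol·K))
T = PV/(nR) = 5.4×16.4/(5.0×0.08206)
= 88.56/0.410300
= 215.84 K

215.84 K


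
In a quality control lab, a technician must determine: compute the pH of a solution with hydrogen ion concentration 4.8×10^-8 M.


pH = -log10([H+]) = -log10(4.8×10^-8)
= 8 - log10(4.8)
= 8 - 0.68
= 7.32

7.32


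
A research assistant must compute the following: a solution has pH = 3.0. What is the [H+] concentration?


[H+] = 10^(-pH) = 10^(-3.0)
= 1.0×10^-3 M

1.0×10^-3 M


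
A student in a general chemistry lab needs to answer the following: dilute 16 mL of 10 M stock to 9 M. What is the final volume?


C1V1 = C2V2
10 × 16 = 9 × V2
V2 = 160/9 = 17.78 mL

17.78 mL


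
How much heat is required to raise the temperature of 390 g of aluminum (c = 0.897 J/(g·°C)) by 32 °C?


q = mcΔT = 390 × 0.897 × 32
= 11194.56 J

11194.56 J


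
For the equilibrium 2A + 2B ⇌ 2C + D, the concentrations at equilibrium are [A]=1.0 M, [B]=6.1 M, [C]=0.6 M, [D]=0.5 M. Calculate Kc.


Kc = [C]^2[D]/([A]^2[B]^2)
= (0.6^2 × 0.5^1)/(1.0^2 × 6.1^2)
= 0.18/37.21
= 0.004837

0.004837


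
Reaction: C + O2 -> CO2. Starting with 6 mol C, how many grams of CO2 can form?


Mole ratio CO2:C = 1:1
n(CO2) = 6 × 1/1 = 6.000 mol
mass = 6.000 × 44.01 = 264.06 g

264.06 g


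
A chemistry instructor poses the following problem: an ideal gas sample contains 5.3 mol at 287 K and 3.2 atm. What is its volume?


PV = nRT  (R = 0.08206 L·atm/(mol·K))
V = nRT/P = 5.3×0.08206×287/3.2
= 39.007 L

39.007 L


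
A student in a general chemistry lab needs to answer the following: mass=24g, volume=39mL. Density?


ρ = mass/volume
= 24/39
= 0.615 g/mL

0.615 g/mL


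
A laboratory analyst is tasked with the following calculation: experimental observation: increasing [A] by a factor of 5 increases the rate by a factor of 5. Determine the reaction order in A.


rate ∝ [A]^n
5^n = 5 → n = 1
Order in A: 1

1


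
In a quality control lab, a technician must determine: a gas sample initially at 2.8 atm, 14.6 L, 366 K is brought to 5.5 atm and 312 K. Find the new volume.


P1V1/T1 = P2V2/T2
V2 = P1V1T2/(T1P2)
= 2.8×14.6×312/(366×5.5)
= 6.336 L

6.336 L


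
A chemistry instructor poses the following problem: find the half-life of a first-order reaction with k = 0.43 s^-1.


t½ = ln2/k = 0.693147/(0.43 s^-1)
= 1.612 s

1.612 s


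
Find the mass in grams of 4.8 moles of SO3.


M(SO3) = 80.07 g/mol
mass = n × M = 4.8 × 80.07 = 384.34 g

384.34 g


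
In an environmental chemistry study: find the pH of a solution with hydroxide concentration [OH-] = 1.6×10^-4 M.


pOH = -log10([OH-]) = -log10(1.6×10^-4)
= 4 - log10(1.6) = 3.8
pH = 14 - pOH = 14 - 3.8 = 10.2

10.2


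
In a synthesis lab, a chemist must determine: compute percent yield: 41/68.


% yield = actual/theoretical × 100
= 41/68 × 100
= 60.29%

60.29%


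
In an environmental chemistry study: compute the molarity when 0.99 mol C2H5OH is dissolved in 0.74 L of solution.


M = n/V = 0.99/0.74 = 1.338 mol/L

1.338 M


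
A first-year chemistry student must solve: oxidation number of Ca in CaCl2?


Group 2 metal: +2
Oxidation number: +2

+2


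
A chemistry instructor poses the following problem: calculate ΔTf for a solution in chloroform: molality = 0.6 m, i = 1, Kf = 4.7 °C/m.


ΔTf = Kf × m × i
= 4.7 × 0.6 × 1
= 2.82 °C

2.82 °C


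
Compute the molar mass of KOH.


M(KOH) = 1×39.1 + 1×16.0 + 1×1.008
= 39.1 + 16.0 + 1.01
= 56.11 g/mol

56.11 g/mol


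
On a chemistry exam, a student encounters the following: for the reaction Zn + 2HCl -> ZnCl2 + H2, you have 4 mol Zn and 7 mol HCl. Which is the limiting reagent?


Mole ratio available / coefficient:
  Zn: 4/1 = 4.000
  HCl: 7/2 = 3.500
Smaller ratio is limiting.

HCl


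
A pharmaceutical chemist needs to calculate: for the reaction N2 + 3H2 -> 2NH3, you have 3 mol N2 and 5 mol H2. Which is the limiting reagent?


Mole ratio available / coefficient:
  N2: 3/1 = 3.000
  H2: 5/3 = 1.667
Smaller ratio is limiting.

H2


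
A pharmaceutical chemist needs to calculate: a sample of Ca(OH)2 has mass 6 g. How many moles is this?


M(Ca(OH)2) = 74.1 g/mol
n = mass/M = 6/74.1 = 0.081 mol

0.081 mol


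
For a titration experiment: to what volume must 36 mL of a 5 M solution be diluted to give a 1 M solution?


C1V1 = C2V2
5 × 36 = 1 × V2
V2 = 180/1 = 180.0 mL

180.0 mL


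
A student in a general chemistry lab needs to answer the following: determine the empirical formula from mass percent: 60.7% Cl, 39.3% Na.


Assume 100 g sample. Moles of each element:
  Cl: 60.7/35.45 = 1.712 mol
  Na: 39.3/22.99 = 1.709 mol
Divide by smallest (1.709):
  Cl: 1.712/1.709 = 1.0
  Na: 1.709/1.709 = 1.0
Empirical formula: NaCl

NaCl


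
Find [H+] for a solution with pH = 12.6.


[H+] = 10^(-pH) = 10^(-12.6)
= 2.51×10^-13 M

2.51×10^-13 M


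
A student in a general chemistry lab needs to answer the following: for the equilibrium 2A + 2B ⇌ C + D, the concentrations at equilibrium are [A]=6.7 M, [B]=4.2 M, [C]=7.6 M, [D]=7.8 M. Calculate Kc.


Kc = [C][D]/([A]^2[B]^2)
= (7.6^1 × 7.8^1)/(6.7^2 × 4.2^2)
= 59.28/791.8596
= 0.07486

0.07486


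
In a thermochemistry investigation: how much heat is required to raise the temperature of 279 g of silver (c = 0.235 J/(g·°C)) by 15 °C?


q = mcΔT = 279 × 0.235 × 15
= 983.48 J

983.48 J


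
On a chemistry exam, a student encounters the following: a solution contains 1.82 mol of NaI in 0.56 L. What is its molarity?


M = n/V = 1.82/0.56 = 3.250 mol/L

3.250 M


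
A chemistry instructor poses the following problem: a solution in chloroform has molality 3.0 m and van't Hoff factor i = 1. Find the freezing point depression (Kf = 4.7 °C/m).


ΔTf = Kf × m × i
= 4.7 × 3.0 × 1
= 14.1 °C

14.1 °C


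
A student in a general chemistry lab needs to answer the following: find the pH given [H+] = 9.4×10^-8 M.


pH = -log10([H+]) = -log10(9.4×10^-8)
= 8 - log10(9.4)
= 8 - 0.97
= 7.03

7.03


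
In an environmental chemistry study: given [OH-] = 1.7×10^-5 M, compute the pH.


pOH = -log10([OH-]) = -log10(1.7×10^-5)
= 5 - log10(1.7) = 4.77
pH = 14 - pOH = 14 - 4.77 = 9.23

9.23


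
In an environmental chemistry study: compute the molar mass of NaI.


M(NaI) = 1×22.99 + 1×126.9
= 22.99 + 126.9
= 149.89 g/mol

149.89 g/mol


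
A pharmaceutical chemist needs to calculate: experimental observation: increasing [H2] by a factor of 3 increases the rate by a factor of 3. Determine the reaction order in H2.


rate ∝ [H2]^n
3^n = 3 → n = 1
Order in H2: 1

1


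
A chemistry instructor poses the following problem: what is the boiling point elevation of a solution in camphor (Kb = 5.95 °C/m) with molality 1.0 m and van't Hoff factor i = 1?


ΔTb = Kb × m × i
= 5.95 × 1.0 × 1
= 5.95 °C

5.95 °C


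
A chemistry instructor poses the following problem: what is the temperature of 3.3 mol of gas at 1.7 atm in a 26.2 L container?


PV = nRT  (R = 0.08206 L·atm/(mol·K))
T = PV/(nR) = 1.7×26.2/(3.3×0.08206)
= 44.54/0.270798
= 164.48 K

164.48 K


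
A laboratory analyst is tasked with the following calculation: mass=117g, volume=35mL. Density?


ρ = mass/volume
= 117/35
= 3.343 g/mL

3.343 g/mL


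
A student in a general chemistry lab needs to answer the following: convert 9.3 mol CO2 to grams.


M(CO2) = 44.01 g/mol
mass = n × M = 9.3 × 44.01 = 409.29 g

409.29 g


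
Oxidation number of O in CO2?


O is usually -2
Oxidation number: -2

-2


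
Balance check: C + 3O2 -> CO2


Equation: C + 3O2 -> CO2
Check atoms: C: 1=1, O: 6≠2
Not balanced

No, not balanced


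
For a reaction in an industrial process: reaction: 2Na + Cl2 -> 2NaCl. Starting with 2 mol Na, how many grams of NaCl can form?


Mole ratio NaCl:Na = 2:2
n(NaCl) = 2 × 2/2 = 2.000 mol
mass = 2.000 × 58.44 = 116.88 g

116.88 g
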